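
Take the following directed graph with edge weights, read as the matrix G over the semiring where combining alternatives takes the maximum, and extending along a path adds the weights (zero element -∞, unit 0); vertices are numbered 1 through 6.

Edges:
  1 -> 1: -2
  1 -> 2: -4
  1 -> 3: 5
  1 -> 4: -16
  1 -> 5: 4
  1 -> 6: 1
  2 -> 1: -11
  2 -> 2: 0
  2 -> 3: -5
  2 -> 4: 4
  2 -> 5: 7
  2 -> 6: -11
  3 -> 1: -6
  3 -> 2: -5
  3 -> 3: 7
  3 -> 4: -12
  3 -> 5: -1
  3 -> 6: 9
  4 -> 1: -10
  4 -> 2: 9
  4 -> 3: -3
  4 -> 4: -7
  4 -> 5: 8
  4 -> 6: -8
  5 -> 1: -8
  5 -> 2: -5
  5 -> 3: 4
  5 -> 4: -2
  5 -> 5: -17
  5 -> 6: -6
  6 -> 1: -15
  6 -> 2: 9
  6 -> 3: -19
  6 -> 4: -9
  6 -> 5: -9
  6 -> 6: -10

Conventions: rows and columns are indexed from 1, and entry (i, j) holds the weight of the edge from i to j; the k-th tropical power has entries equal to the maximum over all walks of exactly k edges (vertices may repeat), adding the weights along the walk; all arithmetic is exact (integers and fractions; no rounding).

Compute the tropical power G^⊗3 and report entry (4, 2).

G^⊗2:
  [-1, 10, 12, 2, 4, 14]
  [-1, 13, 11, 5, 12, 4]
  [1, 18, 14, 0, 6, 16]
  [0, 9, 12, 13, 16, 6]
  [-2, 7, 11, -1, 6, 13]
  [-2, 9, 4, 13, 16, -2]
G^⊗3:
  [6, 23, 19, 14, 17, 21]
  [5, 14, 18, 17, 20, 20]
  [8, 25, 21, 22, 25, 23]
  [8, 22, 20, 14, 21, 21]
  [5, 22, 18, 11, 14, 20]
  [8, 22, 20, 14, 21, 13]
Key observation: the optimum is the walk 4->2->4->2, with weight 9 + 4 + 9 = 22.
Optimal value attained by: walk 4->2->4->2.
Answer: (G^⊗3)[4][2] = 22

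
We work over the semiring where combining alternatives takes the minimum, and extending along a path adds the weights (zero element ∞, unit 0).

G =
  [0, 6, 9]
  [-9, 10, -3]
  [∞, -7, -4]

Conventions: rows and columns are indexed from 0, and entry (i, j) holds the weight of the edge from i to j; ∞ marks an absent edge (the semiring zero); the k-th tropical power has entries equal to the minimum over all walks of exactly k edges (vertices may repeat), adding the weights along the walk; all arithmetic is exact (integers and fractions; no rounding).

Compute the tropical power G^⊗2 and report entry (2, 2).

G^⊗2:
  [-3, 2, 3]
  [-9, -10, -7]
  [-16, -11, -10]
Key observation: the optimum is the walk 2->1->2, with weight (-7) + (-3) = -10.
Optimal value attained by: walk 2->1->2.
Answer: (G^⊗2)[2][2] = -10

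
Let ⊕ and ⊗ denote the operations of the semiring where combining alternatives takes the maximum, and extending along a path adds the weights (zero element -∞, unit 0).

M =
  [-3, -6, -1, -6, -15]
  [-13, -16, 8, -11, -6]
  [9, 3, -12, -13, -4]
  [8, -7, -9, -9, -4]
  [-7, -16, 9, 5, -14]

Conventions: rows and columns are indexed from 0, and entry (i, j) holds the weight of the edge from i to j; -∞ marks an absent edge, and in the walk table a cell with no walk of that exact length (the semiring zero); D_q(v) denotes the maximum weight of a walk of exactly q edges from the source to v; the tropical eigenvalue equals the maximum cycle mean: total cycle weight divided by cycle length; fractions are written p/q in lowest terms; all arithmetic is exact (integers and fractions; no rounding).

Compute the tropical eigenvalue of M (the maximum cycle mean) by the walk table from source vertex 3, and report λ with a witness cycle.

q=0: [-∞, -∞, -∞, 0, -∞]
q=1: [8, -7, -9, -9, -4]
q=2: [5, 2, 7, 2, -7]
q=3: [16, 10, 10, -1, 3]
q=4: [19, 13, 18, 10, 6]
q=5: [27, 21, 21, 13, 14]
Optimal cycle mean attained by: cycle 1->2->1, total 8 + 3, length 2.
Answer: λ = 11/2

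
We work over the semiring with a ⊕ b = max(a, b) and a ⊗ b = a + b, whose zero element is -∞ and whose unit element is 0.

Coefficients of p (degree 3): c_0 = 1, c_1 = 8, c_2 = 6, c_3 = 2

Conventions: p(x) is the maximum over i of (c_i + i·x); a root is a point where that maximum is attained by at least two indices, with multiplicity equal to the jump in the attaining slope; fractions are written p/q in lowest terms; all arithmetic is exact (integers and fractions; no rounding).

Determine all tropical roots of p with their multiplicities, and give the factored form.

hull edge (i=0, c=1) to (i=1, c=8): slope 7, span 1
hull edge (i=1, c=8) to (i=2, c=6): slope -2, span 1
hull edge (i=2, c=6) to (i=3, c=2): slope -4, span 1
Factored form: p(x) = 2 ⊗ (x ⊕ (-7)) ⊗ (x ⊕ 2) ⊗ (x ⊕ 4)
Answer: roots = -7 (mult 1), 2 (mult 1), 4 (mult 1)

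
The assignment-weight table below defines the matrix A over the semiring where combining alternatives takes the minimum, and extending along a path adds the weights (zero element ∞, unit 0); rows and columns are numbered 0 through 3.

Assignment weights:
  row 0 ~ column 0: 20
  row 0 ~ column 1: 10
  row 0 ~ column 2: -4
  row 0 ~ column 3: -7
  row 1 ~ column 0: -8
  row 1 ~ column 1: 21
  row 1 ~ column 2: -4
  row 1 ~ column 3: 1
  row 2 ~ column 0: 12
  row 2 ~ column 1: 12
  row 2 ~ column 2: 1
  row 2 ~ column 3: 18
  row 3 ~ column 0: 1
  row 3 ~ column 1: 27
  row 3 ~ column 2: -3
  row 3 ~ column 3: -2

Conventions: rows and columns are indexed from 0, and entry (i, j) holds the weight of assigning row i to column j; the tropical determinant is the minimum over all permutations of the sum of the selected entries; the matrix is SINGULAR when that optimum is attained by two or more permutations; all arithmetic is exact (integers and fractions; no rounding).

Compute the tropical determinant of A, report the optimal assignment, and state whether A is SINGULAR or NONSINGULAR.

σ = (0, 1, 2, 3): 20 + 21 + 1 + (-2) = 40
σ = (0, 1, 3, 2): 20 + 21 + 18 + (-3) = 56
σ = (0, 2, 1, 3): 20 + (-4) + 12 + (-2) = 26
σ = (0, 2, 3, 1): 20 + (-4) + 18 + 27 = 61
σ = (0, 3, 1, 2): 20 + 1 + 12 + (-3) = 30
σ = (0, 3, 2, 1): 20 + 1 + 1 + 27 = 49
σ = (1, 0, 2, 3): 10 + (-8) + 1 + (-2) = 1
σ = (1, 0, 3, 2): 10 + (-8) + 18 + (-3) = 17
σ = (1, 2, 0, 3): 10 + (-4) + 12 + (-2) = 16
σ = (1, 2, 3, 0): 10 + (-4) + 18 + 1 = 25
σ = (1, 3, 0, 2): 10 + 1 + 12 + (-3) = 20
σ = (1, 3, 2, 0): 10 + 1 + 1 + 1 = 13
σ = (2, 0, 1, 3): (-4) + (-8) + 12 + (-2) = -2
σ = (2, 0, 3, 1): (-4) + (-8) + 18 + 27 = 33
σ = (2, 1, 0, 3): (-4) + 21 + 12 + (-2) = 27
σ = (2, 1, 3, 0): (-4) + 21 + 18 + 1 = 36
σ = (2, 3, 0, 1): (-4) + 1 + 12 + 27 = 36
σ = (2, 3, 1, 0): (-4) + 1 + 12 + 1 = 10
σ = (3, 0, 1, 2): (-7) + (-8) + 12 + (-3) = -6
σ = (3, 0, 2, 1): (-7) + (-8) + 1 + 27 = 13
σ = (3, 1, 0, 2): (-7) + 21 + 12 + (-3) = 23
σ = (3, 1, 2, 0): (-7) + 21 + 1 + 1 = 16
σ = (3, 2, 0, 1): (-7) + (-4) + 12 + 27 = 28
σ = (3, 2, 1, 0): (-7) + (-4) + 12 + 1 = 2
Optimal value attained by: σ = (3, 0, 1, 2).
Answer: det⊕(A) = -6; verdict: NONSINGULAR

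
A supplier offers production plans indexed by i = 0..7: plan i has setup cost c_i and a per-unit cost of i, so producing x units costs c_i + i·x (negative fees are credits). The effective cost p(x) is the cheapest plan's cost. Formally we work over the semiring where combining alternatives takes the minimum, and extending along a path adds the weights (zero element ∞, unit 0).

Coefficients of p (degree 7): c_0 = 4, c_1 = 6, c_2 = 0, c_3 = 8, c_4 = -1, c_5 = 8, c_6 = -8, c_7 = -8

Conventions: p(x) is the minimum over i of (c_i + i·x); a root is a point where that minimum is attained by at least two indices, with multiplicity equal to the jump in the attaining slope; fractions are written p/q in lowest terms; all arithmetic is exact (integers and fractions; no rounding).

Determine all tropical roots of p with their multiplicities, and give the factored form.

hull edge (i=0, c=4) to (i=6, c=-8): slope -2, span 6
hull edge (i=6, c=-8) to (i=7, c=-8): slope 0, span 1
Factored form: p(x) = -8 ⊗ (x ⊕ 0) ⊗ (x ⊕ 2) ⊗ (x ⊕ 2) ⊗ (x ⊕ 2) ⊗ (x ⊕ 2) ⊗ (x ⊕ 2) ⊗ (x ⊕ 2)
Answer: roots = 0 (mult 1), 2 (mult 6)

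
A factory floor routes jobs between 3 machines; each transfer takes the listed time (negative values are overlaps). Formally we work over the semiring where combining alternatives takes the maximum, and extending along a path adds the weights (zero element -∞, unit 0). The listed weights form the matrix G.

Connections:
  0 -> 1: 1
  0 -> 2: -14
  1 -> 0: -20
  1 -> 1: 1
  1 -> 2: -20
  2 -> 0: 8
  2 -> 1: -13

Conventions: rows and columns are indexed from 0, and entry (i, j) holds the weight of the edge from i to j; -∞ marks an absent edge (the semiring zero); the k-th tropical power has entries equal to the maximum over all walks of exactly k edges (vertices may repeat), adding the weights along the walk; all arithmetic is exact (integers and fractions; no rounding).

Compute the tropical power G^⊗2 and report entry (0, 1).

G^⊗2:
  [-6, 2, -19]
  [-12, 2, -19]
  [-33, 9, -6]
Key observation: the optimum is the walk 0->1->1, with weight 1 + 1 = 2.
Optimal value attained by: walk 0->1->1.
Answer: (G^⊗2)[0][1] = 2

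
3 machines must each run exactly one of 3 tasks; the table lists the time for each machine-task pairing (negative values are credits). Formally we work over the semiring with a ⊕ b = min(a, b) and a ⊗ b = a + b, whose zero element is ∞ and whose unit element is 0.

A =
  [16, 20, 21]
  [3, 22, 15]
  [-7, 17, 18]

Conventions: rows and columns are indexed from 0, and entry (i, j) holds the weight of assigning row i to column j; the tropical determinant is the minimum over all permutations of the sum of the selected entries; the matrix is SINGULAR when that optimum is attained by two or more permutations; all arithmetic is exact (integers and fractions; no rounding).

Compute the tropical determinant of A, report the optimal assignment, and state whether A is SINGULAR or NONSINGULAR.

σ = (0, 1, 2): 16 + 22 + 18 = 56
σ = (0, 2, 1): 16 + 15 + 17 = 48
σ = (1, 0, 2): 20 + 3 + 18 = 41
σ = (1, 2, 0): 20 + 15 + (-7) = 28
σ = (2, 0, 1): 21 + 3 + 17 = 41
σ = (2, 1, 0): 21 + 22 + (-7) = 36
Optimal value attained by: σ = (1, 2, 0).
Answer: det⊕(A) = 28; verdict: NONSINGULAR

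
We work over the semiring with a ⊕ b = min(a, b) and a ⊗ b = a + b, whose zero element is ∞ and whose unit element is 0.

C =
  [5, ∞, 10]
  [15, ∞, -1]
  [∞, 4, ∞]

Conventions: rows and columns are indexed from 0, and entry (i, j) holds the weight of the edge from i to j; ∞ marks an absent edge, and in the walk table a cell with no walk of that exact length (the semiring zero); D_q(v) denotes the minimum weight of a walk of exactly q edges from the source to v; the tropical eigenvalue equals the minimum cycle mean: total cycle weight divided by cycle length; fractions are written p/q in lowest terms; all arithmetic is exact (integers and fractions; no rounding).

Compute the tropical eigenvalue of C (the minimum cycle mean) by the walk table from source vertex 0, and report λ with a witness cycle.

q=0: [0, ∞, ∞]
q=1: [5, ∞, 10]
q=2: [10, 14, 15]
q=3: [15, 19, 13]
Optimal cycle mean attained by: cycle 1->2->1, total (-1) + 4, length 2.
Answer: λ = 3/2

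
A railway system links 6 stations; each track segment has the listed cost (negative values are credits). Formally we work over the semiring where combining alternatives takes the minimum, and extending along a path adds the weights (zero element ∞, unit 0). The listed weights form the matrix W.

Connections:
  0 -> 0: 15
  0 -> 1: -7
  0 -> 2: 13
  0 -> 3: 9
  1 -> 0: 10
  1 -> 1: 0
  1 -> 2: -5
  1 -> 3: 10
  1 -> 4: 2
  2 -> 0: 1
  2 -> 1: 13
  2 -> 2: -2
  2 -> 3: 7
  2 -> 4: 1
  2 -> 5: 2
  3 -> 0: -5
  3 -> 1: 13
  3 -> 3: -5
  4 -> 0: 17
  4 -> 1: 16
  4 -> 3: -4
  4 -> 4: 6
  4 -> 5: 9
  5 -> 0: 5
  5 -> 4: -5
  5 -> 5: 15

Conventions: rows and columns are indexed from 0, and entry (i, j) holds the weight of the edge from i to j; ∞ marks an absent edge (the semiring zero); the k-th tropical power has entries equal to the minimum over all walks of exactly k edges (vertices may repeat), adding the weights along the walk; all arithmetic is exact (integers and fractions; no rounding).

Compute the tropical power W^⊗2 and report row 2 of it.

W^⊗2:
  [3, -7, -12, 3, -5, 15]
  [-4, 0, -7, -2, -4, -3]
  [-1, -6, -4, -3, -3, 0]
  [-10, -12, 8, -10, 15, ∞]
  [-9, 9, 11, -9, 4, 15]
  [12, -2, 18, -9, 1, 4]
Answer: row 2 of W^⊗2 = [-1, -6, -4, -3, -3, 0]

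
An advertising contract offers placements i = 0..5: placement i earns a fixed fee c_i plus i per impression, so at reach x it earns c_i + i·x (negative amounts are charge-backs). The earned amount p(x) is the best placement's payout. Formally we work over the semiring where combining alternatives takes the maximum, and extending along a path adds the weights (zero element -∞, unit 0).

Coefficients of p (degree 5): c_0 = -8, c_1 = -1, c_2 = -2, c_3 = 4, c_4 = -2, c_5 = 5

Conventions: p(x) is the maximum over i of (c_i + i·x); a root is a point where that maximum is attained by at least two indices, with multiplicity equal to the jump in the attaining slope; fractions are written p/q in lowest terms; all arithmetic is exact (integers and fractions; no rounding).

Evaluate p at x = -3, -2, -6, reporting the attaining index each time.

p(-3) = max(-8+0·(-3)=-8, -1+1·(-3)=-4, -2+2·(-3)=-8, 4+3·(-3)=-5, -2+4·(-3)=-14, 5+5·(-3)=-10) = -4 (attained by i=1)
p(-2) = max(-8+0·(-2)=-8, -1+1·(-2)=-3, -2+2·(-2)=-6, 4+3·(-2)=-2, -2+4·(-2)=-10, 5+5·(-2)=-5) = -2 (attained by i=3)
p(-6) = max(-8+0·(-6)=-8, -1+1·(-6)=-7, -2+2·(-6)=-14, 4+3·(-6)=-14, -2+4·(-6)=-26, 5+5·(-6)=-25) = -7 (attained by i=1)
Answer: p(-3) = -4; p(-2) = -2; p(-6) = -7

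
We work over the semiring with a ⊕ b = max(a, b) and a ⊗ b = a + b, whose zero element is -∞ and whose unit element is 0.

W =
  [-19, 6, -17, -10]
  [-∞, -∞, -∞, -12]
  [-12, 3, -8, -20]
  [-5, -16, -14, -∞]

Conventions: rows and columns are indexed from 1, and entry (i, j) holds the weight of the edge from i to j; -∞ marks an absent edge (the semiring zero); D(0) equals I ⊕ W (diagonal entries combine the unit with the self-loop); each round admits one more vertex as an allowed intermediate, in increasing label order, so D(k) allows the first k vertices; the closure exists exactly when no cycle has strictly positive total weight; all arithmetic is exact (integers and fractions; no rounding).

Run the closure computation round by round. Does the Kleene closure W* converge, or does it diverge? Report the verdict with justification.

D(0):
  [0, 6, -17, -10]
  [-∞, 0, -∞, -12]
  [-12, 3, 0, -20]
  [-5, -16, -14, 0]
D(1):
  [0, 6, -17, -10]
  [-∞, 0, -∞, -12]
  [-12, 3, 0, -20]
  [-5, 1, -14, 0]
D(2):
  [0, 6, -17, -6]
  [-∞, 0, -∞, -12]
  [-12, 3, 0, -9]
  [-5, 1, -14, 0]
D(3):
  [0, 6, -17, -6]
  [-∞, 0, -∞, -12]
  [-12, 3, 0, -9]
  [-5, 1, -14, 0]
D(4):
  [0, 6, -17, -6]
  [-17, 0, -26, -12]
  [-12, 3, 0, -9]
  [-5, 1, -14, 0]
Key observation: every diagonal entry stays at the unit through all rounds, so no improving cycle exists.
Answer: CONVERGES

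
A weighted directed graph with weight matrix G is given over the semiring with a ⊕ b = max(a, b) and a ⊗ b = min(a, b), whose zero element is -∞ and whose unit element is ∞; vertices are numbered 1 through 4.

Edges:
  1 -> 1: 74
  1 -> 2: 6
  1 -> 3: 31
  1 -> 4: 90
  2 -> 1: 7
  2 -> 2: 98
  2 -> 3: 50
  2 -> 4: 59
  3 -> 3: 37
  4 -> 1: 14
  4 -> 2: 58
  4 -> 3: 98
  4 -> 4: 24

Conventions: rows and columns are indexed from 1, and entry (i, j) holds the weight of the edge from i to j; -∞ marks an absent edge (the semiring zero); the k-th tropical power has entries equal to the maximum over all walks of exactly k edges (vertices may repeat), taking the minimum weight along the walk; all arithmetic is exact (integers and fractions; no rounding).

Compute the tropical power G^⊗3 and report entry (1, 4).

G^⊗2:
  [74, 58, 90, 74]
  [14, 98, 59, 59]
  [-∞, -∞, 37, -∞]
  [14, 58, 50, 58]
G^⊗3:
  [74, 58, 74, 74]
  [14, 98, 59, 59]
  [-∞, -∞, 37, -∞]
  [14, 58, 58, 58]
Key observation: the optimum is the walk 1->1->1->4, with weight 74 min 74 min 90 = 74.
Optimal value attained by: walk 1->1->1->4.
Answer: (G^⊗3)[1][4] = 74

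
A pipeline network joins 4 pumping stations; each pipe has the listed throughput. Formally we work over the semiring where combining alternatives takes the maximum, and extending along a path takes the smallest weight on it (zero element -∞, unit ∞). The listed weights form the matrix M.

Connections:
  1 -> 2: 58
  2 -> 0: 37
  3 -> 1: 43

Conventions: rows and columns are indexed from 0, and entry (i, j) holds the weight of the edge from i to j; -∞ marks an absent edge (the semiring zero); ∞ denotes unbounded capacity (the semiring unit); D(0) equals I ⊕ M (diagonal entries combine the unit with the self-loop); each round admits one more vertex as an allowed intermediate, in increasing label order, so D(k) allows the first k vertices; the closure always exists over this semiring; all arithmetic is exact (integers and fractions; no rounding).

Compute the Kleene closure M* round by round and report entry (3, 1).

D(0):
  [∞, -∞, -∞, -∞]
  [-∞, ∞, 58, -∞]
  [37, -∞, ∞, -∞]
  [-∞, 43, -∞, ∞]
D(1):
  [∞, -∞, -∞, -∞]
  [-∞, ∞, 58, -∞]
  [37, -∞, ∞, -∞]
  [-∞, 43, -∞, ∞]
D(2):
  [∞, -∞, -∞, -∞]
  [-∞, ∞, 58, -∞]
  [37, -∞, ∞, -∞]
  [-∞, 43, 43, ∞]
D(3):
  [∞, -∞, -∞, -∞]
  [37, ∞, 58, -∞]
  [37, -∞, ∞, -∞]
  [37, 43, 43, ∞]
D(4):
  [∞, -∞, -∞, -∞]
  [37, ∞, 58, -∞]
  [37, -∞, ∞, -∞]
  [37, 43, 43, ∞]
Answer: M*[3][1] = 43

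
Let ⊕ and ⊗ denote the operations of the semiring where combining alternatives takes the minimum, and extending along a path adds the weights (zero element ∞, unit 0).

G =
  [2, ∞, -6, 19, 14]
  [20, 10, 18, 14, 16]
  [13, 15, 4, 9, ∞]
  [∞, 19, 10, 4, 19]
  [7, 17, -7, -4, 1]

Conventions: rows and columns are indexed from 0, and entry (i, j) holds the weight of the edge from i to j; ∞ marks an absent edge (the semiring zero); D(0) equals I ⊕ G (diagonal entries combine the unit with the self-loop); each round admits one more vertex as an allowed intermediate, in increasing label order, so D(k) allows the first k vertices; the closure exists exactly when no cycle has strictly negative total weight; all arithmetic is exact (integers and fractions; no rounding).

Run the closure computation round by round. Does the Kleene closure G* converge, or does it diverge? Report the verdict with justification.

D(0):
  [0, ∞, -6, 19, 14]
  [20, 0, 18, 14, 16]
  [13, 15, 0, 9, ∞]
  [∞, 19, 10, 0, 19]
  [7, 17, -7, -4, 0]
D(1):
  [0, ∞, -6, 19, 14]
  [20, 0, 14, 14, 16]
  [13, 15, 0, 9, 27]
  [∞, 19, 10, 0, 19]
  [7, 17, -7, -4, 0]
D(2):
  [0, ∞, -6, 19, 14]
  [20, 0, 14, 14, 16]
  [13, 15, 0, 9, 27]
  [39, 19, 10, 0, 19]
  [7, 17, -7, -4, 0]
D(3):
  [0, 9, -6, 3, 14]
  [20, 0, 14, 14, 16]
  [13, 15, 0, 9, 27]
  [23, 19, 10, 0, 19]
  [6, 8, -7, -4, 0]
D(4):
  [0, 9, -6, 3, 14]
  [20, 0, 14, 14, 16]
  [13, 15, 0, 9, 27]
  [23, 19, 10, 0, 19]
  [6, 8, -7, -4, 0]
D(5):
  [0, 9, -6, 3, 14]
  [20, 0, 9, 12, 16]
  [13, 15, 0, 9, 27]
  [23, 19, 10, 0, 19]
  [6, 8, -7, -4, 0]
Key observation: every diagonal entry stays at the unit through all rounds, so no improving cycle exists.
Answer: CONVERGES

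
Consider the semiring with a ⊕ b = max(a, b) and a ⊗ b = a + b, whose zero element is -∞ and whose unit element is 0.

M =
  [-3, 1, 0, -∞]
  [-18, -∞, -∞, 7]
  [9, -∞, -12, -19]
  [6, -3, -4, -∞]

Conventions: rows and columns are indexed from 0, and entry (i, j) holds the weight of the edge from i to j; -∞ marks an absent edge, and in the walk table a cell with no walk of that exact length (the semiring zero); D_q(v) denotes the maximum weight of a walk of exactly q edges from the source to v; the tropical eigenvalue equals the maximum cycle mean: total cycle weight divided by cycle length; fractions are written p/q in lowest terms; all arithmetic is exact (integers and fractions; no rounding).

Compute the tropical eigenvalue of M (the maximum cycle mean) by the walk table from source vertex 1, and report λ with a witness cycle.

q=0: [-∞, 0, -∞, -∞]
q=1: [-18, -∞, -∞, 7]
q=2: [13, 4, 3, -∞]
q=3: [12, 14, 13, 11]
q=4: [22, 13, 12, 21]
Optimal cycle mean attained by: cycle 0->1->3->0, total 1 + 7 + 6, length 3.
Answer: λ = 14/3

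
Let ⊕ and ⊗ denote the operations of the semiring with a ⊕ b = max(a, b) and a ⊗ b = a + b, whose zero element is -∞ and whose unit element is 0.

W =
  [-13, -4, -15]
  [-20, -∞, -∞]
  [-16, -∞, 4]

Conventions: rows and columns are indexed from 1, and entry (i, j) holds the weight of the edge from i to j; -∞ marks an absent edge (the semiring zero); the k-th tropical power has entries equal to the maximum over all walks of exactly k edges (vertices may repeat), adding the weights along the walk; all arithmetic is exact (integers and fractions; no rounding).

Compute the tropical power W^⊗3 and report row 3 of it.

W^⊗2:
  [-24, -17, -11]
  [-33, -24, -35]
  [-12, -20, 8]
W^⊗3:
  [-27, -28, -7]
  [-44, -37, -31]
  [-8, -16, 12]
Answer: row 3 of W^⊗3 = [-8, -16, 12]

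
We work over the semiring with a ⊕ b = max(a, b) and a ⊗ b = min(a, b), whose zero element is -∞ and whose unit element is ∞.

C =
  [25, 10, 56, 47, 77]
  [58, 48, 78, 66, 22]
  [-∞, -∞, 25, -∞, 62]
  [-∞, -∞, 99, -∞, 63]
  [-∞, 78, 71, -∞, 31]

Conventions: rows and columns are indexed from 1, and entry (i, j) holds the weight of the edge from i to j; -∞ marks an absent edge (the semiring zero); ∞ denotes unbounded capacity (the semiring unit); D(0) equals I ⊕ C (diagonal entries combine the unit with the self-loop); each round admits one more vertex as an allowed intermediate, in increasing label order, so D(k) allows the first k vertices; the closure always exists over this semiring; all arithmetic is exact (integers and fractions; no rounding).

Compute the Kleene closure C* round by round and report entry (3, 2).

D(0):
  [∞, 10, 56, 47, 77]
  [58, ∞, 78, 66, 22]
  [-∞, -∞, ∞, -∞, 62]
  [-∞, -∞, 99, ∞, 63]
  [-∞, 78, 71, -∞, ∞]
D(1):
  [∞, 10, 56, 47, 77]
  [58, ∞, 78, 66, 58]
  [-∞, -∞, ∞, -∞, 62]
  [-∞, -∞, 99, ∞, 63]
  [-∞, 78, 71, -∞, ∞]
D(2):
  [∞, 10, 56, 47, 77]
  [58, ∞, 78, 66, 58]
  [-∞, -∞, ∞, -∞, 62]
  [-∞, -∞, 99, ∞, 63]
  [58, 78, 78, 66, ∞]
D(3):
  [∞, 10, 56, 47, 77]
  [58, ∞, 78, 66, 62]
  [-∞, -∞, ∞, -∞, 62]
  [-∞, -∞, 99, ∞, 63]
  [58, 78, 78, 66, ∞]
D(4):
  [∞, 10, 56, 47, 77]
  [58, ∞, 78, 66, 63]
  [-∞, -∞, ∞, -∞, 62]
  [-∞, -∞, 99, ∞, 63]
  [58, 78, 78, 66, ∞]
D(5):
  [∞, 77, 77, 66, 77]
  [58, ∞, 78, 66, 63]
  [58, 62, ∞, 62, 62]
  [58, 63, 99, ∞, 63]
  [58, 78, 78, 66, ∞]
Answer: C*[3][2] = 62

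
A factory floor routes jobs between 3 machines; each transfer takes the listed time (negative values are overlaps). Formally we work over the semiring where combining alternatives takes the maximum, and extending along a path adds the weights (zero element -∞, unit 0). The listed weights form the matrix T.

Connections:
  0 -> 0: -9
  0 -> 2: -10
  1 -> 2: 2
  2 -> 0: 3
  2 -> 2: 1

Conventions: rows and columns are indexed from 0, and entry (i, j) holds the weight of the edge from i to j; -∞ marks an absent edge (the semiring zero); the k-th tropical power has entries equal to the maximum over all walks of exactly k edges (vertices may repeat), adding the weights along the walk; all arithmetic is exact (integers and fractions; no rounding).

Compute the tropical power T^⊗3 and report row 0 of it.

T^⊗2:
  [-7, -∞, -9]
  [5, -∞, 3]
  [4, -∞, 2]
T^⊗3:
  [-6, -∞, -8]
  [6, -∞, 4]
  [5, -∞, 3]
Answer: row 0 of T^⊗3 = [-6, -∞, -8]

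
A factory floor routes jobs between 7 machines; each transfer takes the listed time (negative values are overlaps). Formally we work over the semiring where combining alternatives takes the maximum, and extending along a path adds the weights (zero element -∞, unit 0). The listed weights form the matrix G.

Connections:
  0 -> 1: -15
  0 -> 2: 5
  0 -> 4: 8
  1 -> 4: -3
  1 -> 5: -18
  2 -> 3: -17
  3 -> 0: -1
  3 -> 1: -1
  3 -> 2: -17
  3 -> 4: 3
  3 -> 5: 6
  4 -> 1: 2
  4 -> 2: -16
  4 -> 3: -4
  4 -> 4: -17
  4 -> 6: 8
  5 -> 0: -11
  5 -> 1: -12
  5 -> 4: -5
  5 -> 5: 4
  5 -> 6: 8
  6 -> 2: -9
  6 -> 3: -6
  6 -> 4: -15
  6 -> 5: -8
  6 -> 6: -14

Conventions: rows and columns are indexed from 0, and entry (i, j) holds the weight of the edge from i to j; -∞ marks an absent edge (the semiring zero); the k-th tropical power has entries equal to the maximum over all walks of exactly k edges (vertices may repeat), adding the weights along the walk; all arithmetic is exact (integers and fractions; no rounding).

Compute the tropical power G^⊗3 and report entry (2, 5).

G^⊗2:
  [-∞, 10, -8, 4, -9, -33, 16]
  [-29, -1, -19, -7, -20, -14, 5]
  [-18, -18, -34, -∞, -14, -11, -∞]
  [-5, 5, 4, -1, 7, 10, 14]
  [-5, -5, -1, 2, -1, 2, -6]
  [-7, -3, -1, 2, -1, 8, 12]
  [-7, -7, -23, -19, -3, 0, 0]
G^⊗3:
  [3, 3, 7, 10, 7, 10, 2]
  [-8, -8, -4, -1, -4, -1, -6]
  [-22, -12, -13, -18, -10, -7, -3]
  [-1, 9, 5, 8, 5, 14, 18]
  [1, 1, 0, -5, 5, 8, 10]
  [1, 1, 3, 6, 5, 12, 16]
  [-11, -1, -2, -6, 1, 4, 8]
Key observation: the optimum is the walk 2->3->5->5, with weight (-17) + 6 + 4 = -7.
Optimal value attained by: walk 2->3->5->5.
Answer: (G^⊗3)[2][5] = -7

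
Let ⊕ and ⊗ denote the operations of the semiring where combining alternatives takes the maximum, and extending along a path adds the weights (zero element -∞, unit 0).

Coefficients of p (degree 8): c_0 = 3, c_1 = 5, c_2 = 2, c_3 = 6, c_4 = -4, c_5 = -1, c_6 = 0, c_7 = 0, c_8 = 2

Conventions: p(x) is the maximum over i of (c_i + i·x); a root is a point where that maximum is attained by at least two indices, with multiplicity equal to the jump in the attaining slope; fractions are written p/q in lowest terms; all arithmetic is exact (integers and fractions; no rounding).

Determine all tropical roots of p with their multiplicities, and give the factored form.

hull edge (i=0, c=3) to (i=1, c=5): slope 2, span 1
hull edge (i=1, c=5) to (i=3, c=6): slope 1/2, span 2
hull edge (i=3, c=6) to (i=8, c=2): slope -4/5, span 5
Factored form: p(x) = 2 ⊗ (x ⊕ (-2)) ⊗ (x ⊕ (-1/2)) ⊗ (x ⊕ (-1/2)) ⊗ (x ⊕ 4/5) ⊗ (x ⊕ 4/5) ⊗ (x ⊕ 4/5) ⊗ (x ⊕ 4/5) ⊗ (x ⊕ 4/5)
Answer: roots = -2 (mult 1), -1/2 (mult 2), 4/5 (mult 5)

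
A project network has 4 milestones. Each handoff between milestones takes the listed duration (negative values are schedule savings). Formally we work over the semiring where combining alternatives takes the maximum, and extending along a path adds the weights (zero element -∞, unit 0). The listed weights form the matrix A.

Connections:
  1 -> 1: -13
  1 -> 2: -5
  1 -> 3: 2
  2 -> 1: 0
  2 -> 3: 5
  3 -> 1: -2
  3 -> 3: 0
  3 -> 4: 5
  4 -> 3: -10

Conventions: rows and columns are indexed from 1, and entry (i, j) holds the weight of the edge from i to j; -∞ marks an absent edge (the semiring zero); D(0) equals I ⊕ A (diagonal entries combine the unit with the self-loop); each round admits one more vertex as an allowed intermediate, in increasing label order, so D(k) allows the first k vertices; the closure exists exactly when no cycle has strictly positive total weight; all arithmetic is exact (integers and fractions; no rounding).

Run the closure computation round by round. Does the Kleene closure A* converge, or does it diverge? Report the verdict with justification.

D(0):
  [0, -5, 2, -∞]
  [0, 0, 5, -∞]
  [-2, -∞, 0, 5]
  [-∞, -∞, -10, 0]
D(1):
  [0, -5, 2, -∞]
  [0, 0, 5, -∞]
  [-2, -7, 0, 5]
  [-∞, -∞, -10, 0]
D(2):
  [0, -5, 2, -∞]
  [0, 0, 5, -∞]
  [-2, -7, 0, 5]
  [-∞, -∞, -10, 0]
D(3):
  [0, -5, 2, 7]
  [3, 0, 5, 10]
  [-2, -7, 0, 5]
  [-12, -17, -10, 0]
D(4):
  [0, -5, 2, 7]
  [3, 0, 5, 10]
  [-2, -7, 0, 5]
  [-12, -17, -10, 0]
Key observation: every diagonal entry stays at the unit through all rounds, so no improving cycle exists.
Answer: CONVERGES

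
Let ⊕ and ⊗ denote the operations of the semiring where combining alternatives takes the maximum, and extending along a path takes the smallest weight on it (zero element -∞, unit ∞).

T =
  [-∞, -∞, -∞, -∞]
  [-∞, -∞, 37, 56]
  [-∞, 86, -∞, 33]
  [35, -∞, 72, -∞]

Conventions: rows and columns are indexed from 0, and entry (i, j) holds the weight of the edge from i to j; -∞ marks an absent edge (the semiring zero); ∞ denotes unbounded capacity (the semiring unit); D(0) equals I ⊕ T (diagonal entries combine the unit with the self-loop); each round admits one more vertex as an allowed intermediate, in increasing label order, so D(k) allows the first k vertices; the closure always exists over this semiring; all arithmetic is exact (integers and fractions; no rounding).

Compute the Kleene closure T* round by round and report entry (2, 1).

D(0):
  [∞, -∞, -∞, -∞]
  [-∞, ∞, 37, 56]
  [-∞, 86, ∞, 33]
  [35, -∞, 72, ∞]
D(1):
  [∞, -∞, -∞, -∞]
  [-∞, ∞, 37, 56]
  [-∞, 86, ∞, 33]
  [35, -∞, 72, ∞]
D(2):
  [∞, -∞, -∞, -∞]
  [-∞, ∞, 37, 56]
  [-∞, 86, ∞, 56]
  [35, -∞, 72, ∞]
D(3):
  [∞, -∞, -∞, -∞]
  [-∞, ∞, 37, 56]
  [-∞, 86, ∞, 56]
  [35, 72, 72, ∞]
D(4):
  [∞, -∞, -∞, -∞]
  [35, ∞, 56, 56]
  [35, 86, ∞, 56]
  [35, 72, 72, ∞]
Answer: T*[2][1] = 86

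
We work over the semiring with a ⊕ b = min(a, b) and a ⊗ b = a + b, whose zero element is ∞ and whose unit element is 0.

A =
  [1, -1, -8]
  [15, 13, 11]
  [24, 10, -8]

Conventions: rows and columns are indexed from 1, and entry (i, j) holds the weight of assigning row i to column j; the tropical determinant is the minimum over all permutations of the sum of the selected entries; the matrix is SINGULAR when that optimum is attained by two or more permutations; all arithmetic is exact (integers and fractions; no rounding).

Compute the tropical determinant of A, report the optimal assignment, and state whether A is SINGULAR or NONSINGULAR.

σ = (1, 2, 3): 1 + 13 + (-8) = 6
σ = (1, 3, 2): 1 + 11 + 10 = 22
σ = (2, 1, 3): (-1) + 15 + (-8) = 6
σ = (2, 3, 1): (-1) + 11 + 24 = 34
σ = (3, 1, 2): (-8) + 15 + 10 = 17
σ = (3, 2, 1): (-8) + 13 + 24 = 29
Optimal value attained by: σ = (1, 2, 3).
Answer: det⊕(A) = 6; verdict: SINGULAR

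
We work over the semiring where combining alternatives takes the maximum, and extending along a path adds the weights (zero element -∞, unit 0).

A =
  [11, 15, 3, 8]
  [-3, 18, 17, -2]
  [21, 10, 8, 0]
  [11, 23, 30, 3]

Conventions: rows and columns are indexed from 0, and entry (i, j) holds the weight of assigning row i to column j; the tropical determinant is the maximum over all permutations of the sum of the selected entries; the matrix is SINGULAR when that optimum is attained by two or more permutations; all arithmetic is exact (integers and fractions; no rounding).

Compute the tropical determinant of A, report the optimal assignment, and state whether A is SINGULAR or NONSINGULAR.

σ = (0, 1, 2, 3): 11 + 18 + 8 + 3 = 40
σ = (0, 1, 3, 2): 11 + 18 + 0 + 30 = 59
σ = (0, 2, 1, 3): 11 + 17 + 10 + 3 = 41
σ = (0, 2, 3, 1): 11 + 17 + 0 + 23 = 51
σ = (0, 3, 1, 2): 11 + (-2) + 10 + 30 = 49
σ = (0, 3, 2, 1): 11 + (-2) + 8 + 23 = 40
σ = (1, 0, 2, 3): 15 + (-3) + 8 + 3 = 23
σ = (1, 0, 3, 2): 15 + (-3) + 0 + 30 = 42
σ = (1, 2, 0, 3): 15 + 17 + 21 + 3 = 56
σ = (1, 2, 3, 0): 15 + 17 + 0 + 11 = 43
σ = (1, 3, 0, 2): 15 + (-2) + 21 + 30 = 64
σ = (1, 3, 2, 0): 15 + (-2) + 8 + 11 = 32
σ = (2, 0, 1, 3): 3 + (-3) + 10 + 3 = 13
σ = (2, 0, 3, 1): 3 + (-3) + 0 + 23 = 23
σ = (2, 1, 0, 3): 3 + 18 + 21 + 3 = 45
σ = (2, 1, 3, 0): 3 + 18 + 0 + 11 = 32
σ = (2, 3, 0, 1): 3 + (-2) + 21 + 23 = 45
σ = (2, 3, 1, 0): 3 + (-2) + 10 + 11 = 22
σ = (3, 0, 1, 2): 8 + (-3) + 10 + 30 = 45
σ = (3, 0, 2, 1): 8 + (-3) + 8 + 23 = 36
σ = (3, 1, 0, 2): 8 + 18 + 21 + 30 = 77
σ = (3, 1, 2, 0): 8 + 18 + 8 + 11 = 45
σ = (3, 2, 0, 1): 8 + 17 + 21 + 23 = 69
σ = (3, 2, 1, 0): 8 + 17 + 10 + 11 = 46
Optimal value attained by: σ = (3, 1, 0, 2).
Answer: det⊕(A) = 77; verdict: NONSINGULAR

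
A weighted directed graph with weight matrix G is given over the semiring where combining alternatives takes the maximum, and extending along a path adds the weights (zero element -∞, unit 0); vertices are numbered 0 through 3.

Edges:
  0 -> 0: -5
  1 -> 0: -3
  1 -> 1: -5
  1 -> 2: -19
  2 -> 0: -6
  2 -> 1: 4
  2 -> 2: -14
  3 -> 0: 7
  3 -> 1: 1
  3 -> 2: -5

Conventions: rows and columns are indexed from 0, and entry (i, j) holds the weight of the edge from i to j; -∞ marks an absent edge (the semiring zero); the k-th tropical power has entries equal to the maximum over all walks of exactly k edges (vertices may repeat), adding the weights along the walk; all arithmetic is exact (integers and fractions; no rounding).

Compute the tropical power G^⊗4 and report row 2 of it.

G^⊗2:
  [-10, -∞, -∞, -∞]
  [-8, -10, -24, -∞]
  [1, -1, -15, -∞]
  [2, -1, -18, -∞]
G^⊗3:
  [-15, -∞, -∞, -∞]
  [-13, -15, -29, -∞]
  [-4, -6, -20, -∞]
  [-3, -6, -20, -∞]
G^⊗4:
  [-20, -∞, -∞, -∞]
  [-18, -20, -34, -∞]
  [-9, -11, -25, -∞]
  [-8, -11, -25, -∞]
Answer: row 2 of G^⊗4 = [-9, -11, -25, -∞]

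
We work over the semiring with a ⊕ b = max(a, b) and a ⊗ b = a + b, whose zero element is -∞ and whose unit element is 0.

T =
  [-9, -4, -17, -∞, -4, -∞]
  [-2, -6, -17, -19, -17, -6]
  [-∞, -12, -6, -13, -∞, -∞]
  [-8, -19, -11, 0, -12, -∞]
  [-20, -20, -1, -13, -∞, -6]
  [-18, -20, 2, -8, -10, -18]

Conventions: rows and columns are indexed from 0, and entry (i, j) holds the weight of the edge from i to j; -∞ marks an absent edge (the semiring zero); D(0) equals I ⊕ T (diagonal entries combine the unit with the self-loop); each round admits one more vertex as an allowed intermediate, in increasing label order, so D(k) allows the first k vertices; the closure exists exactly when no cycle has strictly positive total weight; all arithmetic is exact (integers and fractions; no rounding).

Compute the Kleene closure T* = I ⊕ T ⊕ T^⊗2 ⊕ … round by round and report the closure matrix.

D(0):
  [0, -4, -17, -∞, -4, -∞]
  [-2, 0, -17, -19, -17, -6]
  [-∞, -12, 0, -13, -∞, -∞]
  [-8, -19, -11, 0, -12, -∞]
  [-20, -20, -1, -13, 0, -6]
  [-18, -20, 2, -8, -10, 0]
D(1):
  [0, -4, -17, -∞, -4, -∞]
  [-2, 0, -17, -19, -6, -6]
  [-∞, -12, 0, -13, -∞, -∞]
  [-8, -12, -11, 0, -12, -∞]
  [-20, -20, -1, -13, 0, -6]
  [-18, -20, 2, -8, -10, 0]
D(2):
  [0, -4, -17, -23, -4, -10]
  [-2, 0, -17, -19, -6, -6]
  [-14, -12, 0, -13, -18, -18]
  [-8, -12, -11, 0, -12, -18]
  [-20, -20, -1, -13, 0, -6]
  [-18, -20, 2, -8, -10, 0]
D(3):
  [0, -4, -17, -23, -4, -10]
  [-2, 0, -17, -19, -6, -6]
  [-14, -12, 0, -13, -18, -18]
  [-8, -12, -11, 0, -12, -18]
  [-15, -13, -1, -13, 0, -6]
  [-12, -10, 2, -8, -10, 0]
D(4):
  [0, -4, -17, -23, -4, -10]
  [-2, 0, -17, -19, -6, -6]
  [-14, -12, 0, -13, -18, -18]
  [-8, -12, -11, 0, -12, -18]
  [-15, -13, -1, -13, 0, -6]
  [-12, -10, 2, -8, -10, 0]
D(5):
  [0, -4, -5, -17, -4, -10]
  [-2, 0, -7, -19, -6, -6]
  [-14, -12, 0, -13, -18, -18]
  [-8, -12, -11, 0, -12, -18]
  [-15, -13, -1, -13, 0, -6]
  [-12, -10, 2, -8, -10, 0]
D(6):
  [0, -4, -5, -17, -4, -10]
  [-2, 0, -4, -14, -6, -6]
  [-14, -12, 0, -13, -18, -18]
  [-8, -12, -11, 0, -12, -18]
  [-15, -13, -1, -13, 0, -6]
  [-12, -10, 2, -8, -10, 0]
Answer: T* = [[0, -4, -5, -17, -4, -10], [-2, 0, -4, -14, -6, -6], [-14, -12, 0, -13, -18, -18], [-8, -12, -11, 0, -12, -18], [-15, -13, -1, -13, 0, -6], [-12, -10, 2, -8, -10, 0]]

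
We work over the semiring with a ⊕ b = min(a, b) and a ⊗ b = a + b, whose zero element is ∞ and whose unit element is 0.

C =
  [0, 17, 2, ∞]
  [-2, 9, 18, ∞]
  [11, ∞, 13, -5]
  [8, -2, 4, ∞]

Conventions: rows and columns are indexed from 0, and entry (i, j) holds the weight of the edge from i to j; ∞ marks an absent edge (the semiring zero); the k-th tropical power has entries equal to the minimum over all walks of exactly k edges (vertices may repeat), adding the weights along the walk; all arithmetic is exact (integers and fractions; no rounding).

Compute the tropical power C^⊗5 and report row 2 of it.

C^⊗2:
  [0, 17, 2, -3]
  [-2, 15, 0, 13]
  [3, -7, -1, 8]
  [-4, 7, 10, -1]
C^⊗3:
  [0, -5, 1, -3]
  [-2, 11, 0, -5]
  [-9, 2, 5, -6]
  [-4, -3, -2, 5]
C^⊗4:
  [-7, -5, 1, -4]
  [-2, -7, -1, -5]
  [-9, -8, -7, 0]
  [-5, 3, -2, -7]
C^⊗5:
  [-7, -6, -5, -4]
  [-9, -7, -1, -6]
  [-10, -2, -7, -12]
  [-5, -9, -3, -7]
Answer: row 2 of C^⊗5 = [-10, -2, -7, -12]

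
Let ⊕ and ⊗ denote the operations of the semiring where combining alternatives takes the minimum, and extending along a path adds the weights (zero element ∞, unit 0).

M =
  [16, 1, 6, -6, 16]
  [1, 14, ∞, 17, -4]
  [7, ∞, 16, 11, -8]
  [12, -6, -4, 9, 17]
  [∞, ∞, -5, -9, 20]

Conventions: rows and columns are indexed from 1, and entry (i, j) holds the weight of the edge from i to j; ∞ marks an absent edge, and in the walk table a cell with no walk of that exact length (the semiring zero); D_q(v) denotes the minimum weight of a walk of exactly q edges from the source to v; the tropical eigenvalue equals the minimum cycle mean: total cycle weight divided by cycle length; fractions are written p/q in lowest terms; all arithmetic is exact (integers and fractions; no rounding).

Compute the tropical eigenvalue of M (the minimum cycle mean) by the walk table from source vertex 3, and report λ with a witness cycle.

q=0: [∞, ∞, 0, ∞, ∞]
q=1: [7, ∞, 16, 11, -8]
q=2: [23, 5, -13, -17, 8]
q=3: [-6, -23, -21, -8, -21]
q=4: [-22, -14, -26, -30, -29]
q=5: [-19, -36, -34, -38, -34]
Optimal cycle mean attained by: cycle 3->5->4->3, total (-8) + (-9) + (-4), length 3.
Answer: λ = -7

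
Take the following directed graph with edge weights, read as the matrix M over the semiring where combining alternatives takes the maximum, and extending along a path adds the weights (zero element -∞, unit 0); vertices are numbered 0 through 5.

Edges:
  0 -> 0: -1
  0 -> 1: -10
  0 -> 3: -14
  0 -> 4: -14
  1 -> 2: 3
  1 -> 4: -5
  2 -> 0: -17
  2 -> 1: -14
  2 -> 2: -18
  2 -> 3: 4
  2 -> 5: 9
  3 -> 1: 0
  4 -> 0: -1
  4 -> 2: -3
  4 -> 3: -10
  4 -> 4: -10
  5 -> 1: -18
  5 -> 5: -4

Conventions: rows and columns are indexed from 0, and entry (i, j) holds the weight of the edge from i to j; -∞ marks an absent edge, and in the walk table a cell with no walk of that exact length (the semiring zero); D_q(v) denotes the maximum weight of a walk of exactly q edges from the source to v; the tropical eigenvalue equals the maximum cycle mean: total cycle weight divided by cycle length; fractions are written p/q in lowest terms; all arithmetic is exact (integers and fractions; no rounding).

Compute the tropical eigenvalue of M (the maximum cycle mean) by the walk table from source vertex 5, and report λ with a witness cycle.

q=0: [-∞, -∞, -∞, -∞, -∞, 0]
q=1: [-∞, -18, -∞, -∞, -∞, -4]
q=2: [-∞, -22, -15, -∞, -23, -8]
q=3: [-24, -26, -19, -11, -27, -6]
q=4: [-25, -11, -23, -15, -31, -10]
q=5: [-26, -15, -8, -19, -16, -14]
q=6: [-17, -19, -12, -4, -20, 1]
Optimal cycle mean attained by: cycle 1->2->3->1, total 3 + 4 + 0, length 3.
Answer: λ = 7/3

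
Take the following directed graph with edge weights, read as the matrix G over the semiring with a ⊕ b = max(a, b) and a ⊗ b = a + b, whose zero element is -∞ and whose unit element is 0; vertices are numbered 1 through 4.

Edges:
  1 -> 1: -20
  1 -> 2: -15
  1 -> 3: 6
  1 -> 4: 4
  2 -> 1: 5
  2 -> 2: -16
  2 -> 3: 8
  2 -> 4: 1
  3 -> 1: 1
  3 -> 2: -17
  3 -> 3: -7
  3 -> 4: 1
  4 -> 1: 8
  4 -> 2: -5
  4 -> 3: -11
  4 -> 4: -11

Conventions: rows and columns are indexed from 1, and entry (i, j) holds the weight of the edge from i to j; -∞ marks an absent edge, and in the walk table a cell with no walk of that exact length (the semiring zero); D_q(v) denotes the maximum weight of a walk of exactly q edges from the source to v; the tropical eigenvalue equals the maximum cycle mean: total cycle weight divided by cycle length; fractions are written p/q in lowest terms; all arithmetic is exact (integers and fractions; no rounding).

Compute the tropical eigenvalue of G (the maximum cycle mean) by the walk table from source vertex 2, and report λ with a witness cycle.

q=0: [-∞, 0, -∞, -∞]
q=1: [5, -16, 8, 1]
q=2: [9, -4, 11, 9]
q=3: [17, 4, 15, 13]
q=4: [21, 8, 23, 21]
Optimal cycle mean attained by: cycle 1->4->1, total 4 + 8, length 2.
Answer: λ = 6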